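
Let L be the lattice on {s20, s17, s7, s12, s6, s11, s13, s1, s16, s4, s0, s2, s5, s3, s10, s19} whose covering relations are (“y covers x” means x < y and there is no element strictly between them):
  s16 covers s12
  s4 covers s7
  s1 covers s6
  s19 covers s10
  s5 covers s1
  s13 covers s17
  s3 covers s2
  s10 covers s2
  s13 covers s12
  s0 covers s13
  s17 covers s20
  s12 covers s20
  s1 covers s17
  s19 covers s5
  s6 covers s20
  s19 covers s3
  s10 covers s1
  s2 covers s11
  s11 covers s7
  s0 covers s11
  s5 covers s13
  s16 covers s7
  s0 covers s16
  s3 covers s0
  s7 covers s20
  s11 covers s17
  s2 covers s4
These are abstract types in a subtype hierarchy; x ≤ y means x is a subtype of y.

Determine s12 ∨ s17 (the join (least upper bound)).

s13

Common upper bounds of {s12, s17}: s0, s13, s19, s3, s5.
The least among these is s13.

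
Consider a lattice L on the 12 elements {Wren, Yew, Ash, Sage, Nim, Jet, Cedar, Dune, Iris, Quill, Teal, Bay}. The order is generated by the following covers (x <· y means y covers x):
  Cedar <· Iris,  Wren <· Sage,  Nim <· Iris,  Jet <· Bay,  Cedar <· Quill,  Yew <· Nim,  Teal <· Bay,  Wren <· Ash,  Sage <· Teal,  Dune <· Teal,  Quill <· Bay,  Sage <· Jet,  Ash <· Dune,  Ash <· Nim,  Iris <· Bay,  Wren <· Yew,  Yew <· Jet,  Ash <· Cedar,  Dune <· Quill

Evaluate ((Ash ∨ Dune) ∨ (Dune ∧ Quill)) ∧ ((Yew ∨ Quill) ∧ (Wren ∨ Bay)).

Dune

Ash ∨ Dune = Dune
Dune ∧ Quill = Dune
Dune ∨ Dune = Dune
Yew ∨ Quill = Bay
Wren ∨ Bay = Bay
Bay ∧ Bay = Bay
Dune ∧ Bay = Dune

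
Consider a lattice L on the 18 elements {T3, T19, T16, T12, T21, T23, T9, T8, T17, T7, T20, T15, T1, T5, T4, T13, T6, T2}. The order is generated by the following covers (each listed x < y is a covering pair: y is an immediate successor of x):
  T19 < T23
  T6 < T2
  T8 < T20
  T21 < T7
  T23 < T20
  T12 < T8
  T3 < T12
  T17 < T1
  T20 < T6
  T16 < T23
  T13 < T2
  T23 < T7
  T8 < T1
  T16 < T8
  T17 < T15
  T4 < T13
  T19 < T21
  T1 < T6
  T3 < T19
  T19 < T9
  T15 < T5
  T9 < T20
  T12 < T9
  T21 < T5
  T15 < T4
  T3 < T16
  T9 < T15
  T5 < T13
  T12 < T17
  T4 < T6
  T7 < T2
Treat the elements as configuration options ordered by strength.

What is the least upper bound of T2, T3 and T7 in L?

Common upper bounds of {T2, T3, T7}: T2.
The least among these is T2.

T2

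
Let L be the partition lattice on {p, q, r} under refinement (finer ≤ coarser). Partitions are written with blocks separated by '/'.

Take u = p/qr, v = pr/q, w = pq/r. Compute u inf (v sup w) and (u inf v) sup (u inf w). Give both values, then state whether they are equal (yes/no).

p/qr; p/q/r; no

v sup w = pqr, so u inf (v sup w) = p/qr inf pqr = p/qr.
u inf v = p/q/r and u inf w = p/q/r, so (u inf v) sup (u inf w) = p/q/r sup p/q/r = p/q/r.
Equal: no.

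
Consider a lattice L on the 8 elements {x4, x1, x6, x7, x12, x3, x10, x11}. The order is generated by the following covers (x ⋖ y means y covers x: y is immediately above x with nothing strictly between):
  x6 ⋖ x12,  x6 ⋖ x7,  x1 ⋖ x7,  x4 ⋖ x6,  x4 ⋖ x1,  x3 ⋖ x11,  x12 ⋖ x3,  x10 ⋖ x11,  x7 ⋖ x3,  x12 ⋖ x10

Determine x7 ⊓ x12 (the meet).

Common lower bounds of {x7, x12}: x4, x6.
The greatest among these is x6.

x6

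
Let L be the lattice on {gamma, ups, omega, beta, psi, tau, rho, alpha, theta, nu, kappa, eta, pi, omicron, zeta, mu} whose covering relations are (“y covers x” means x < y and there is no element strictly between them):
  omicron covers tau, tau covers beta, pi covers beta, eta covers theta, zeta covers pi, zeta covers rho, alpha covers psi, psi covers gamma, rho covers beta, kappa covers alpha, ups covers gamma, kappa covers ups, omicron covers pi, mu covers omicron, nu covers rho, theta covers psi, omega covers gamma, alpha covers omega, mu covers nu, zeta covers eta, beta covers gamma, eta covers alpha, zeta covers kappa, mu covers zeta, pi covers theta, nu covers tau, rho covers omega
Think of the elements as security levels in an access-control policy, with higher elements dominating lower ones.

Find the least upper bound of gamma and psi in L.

Common upper bounds of {gamma, psi}: alpha, eta, kappa, mu, omicron, pi, psi, theta, zeta.
The least among these is psi.

psi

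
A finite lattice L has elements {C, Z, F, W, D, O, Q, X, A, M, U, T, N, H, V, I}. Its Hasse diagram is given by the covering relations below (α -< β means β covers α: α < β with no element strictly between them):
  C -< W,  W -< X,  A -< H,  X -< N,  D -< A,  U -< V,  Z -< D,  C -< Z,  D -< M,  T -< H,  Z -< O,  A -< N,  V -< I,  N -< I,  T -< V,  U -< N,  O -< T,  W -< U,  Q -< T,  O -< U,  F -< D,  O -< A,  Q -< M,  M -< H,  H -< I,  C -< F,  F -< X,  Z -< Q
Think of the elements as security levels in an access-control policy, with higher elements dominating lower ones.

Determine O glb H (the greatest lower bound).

O

Common lower bounds of {O, H}: C, O, Z.
The greatest among these is O.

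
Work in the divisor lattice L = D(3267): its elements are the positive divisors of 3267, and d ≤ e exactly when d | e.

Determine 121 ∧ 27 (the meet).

1

In the divisibility order, the meet is the greatest common divisor: gcd(121, 27) = 1.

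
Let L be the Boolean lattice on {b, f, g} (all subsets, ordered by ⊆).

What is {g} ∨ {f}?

{f,g}

Under ⊆, join is union: {g} ∪ {f} = {f,g}.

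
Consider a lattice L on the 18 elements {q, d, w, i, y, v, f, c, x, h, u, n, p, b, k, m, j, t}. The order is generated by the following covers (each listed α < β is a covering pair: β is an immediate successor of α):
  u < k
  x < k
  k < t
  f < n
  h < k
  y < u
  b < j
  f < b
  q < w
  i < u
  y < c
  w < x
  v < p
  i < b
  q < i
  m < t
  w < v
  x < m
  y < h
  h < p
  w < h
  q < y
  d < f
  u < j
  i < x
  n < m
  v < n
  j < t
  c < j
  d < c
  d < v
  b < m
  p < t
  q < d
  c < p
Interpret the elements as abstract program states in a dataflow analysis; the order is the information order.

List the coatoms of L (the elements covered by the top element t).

j, k, m, p

The coatoms are exactly the elements covered by t: j, k, m, p.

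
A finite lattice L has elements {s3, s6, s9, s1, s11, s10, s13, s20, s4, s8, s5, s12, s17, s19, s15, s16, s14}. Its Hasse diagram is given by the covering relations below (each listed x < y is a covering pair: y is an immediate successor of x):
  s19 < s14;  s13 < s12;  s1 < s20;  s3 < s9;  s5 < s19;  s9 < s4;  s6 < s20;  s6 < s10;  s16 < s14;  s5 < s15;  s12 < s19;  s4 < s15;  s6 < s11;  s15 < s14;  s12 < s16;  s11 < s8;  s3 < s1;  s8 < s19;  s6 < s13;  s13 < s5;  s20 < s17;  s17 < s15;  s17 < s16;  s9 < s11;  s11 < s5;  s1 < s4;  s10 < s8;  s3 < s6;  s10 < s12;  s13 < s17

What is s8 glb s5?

Common lower bounds of {s8, s5}: s11, s3, s6, s9.
The greatest among these is s11.

s11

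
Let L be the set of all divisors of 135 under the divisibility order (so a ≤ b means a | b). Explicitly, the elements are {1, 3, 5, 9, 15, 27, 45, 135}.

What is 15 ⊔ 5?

In the divisibility order, the join is the least common multiple: lcm(15, 5) = 15.

15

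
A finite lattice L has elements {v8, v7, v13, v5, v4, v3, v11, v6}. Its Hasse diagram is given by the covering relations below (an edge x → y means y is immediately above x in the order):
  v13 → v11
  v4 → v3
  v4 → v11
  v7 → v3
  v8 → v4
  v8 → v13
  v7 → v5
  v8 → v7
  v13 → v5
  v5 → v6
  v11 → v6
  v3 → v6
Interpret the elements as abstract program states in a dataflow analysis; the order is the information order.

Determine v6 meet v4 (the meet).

v4

Common lower bounds of {v6, v4}: v4, v8.
The greatest among these is v4.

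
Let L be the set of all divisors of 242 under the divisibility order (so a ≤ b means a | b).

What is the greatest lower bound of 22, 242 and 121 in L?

11

Common lower bounds of {22, 242, 121}: 1, 11.
The greatest among these is 11.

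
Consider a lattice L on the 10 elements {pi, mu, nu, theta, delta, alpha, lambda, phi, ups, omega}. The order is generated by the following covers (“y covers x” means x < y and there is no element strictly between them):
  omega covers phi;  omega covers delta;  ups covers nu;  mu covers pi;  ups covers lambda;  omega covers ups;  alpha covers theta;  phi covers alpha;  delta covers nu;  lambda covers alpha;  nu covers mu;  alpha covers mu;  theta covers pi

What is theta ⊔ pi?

Common upper bounds of {theta, pi}: alpha, lambda, omega, phi, theta, ups.
The least among these is theta.

theta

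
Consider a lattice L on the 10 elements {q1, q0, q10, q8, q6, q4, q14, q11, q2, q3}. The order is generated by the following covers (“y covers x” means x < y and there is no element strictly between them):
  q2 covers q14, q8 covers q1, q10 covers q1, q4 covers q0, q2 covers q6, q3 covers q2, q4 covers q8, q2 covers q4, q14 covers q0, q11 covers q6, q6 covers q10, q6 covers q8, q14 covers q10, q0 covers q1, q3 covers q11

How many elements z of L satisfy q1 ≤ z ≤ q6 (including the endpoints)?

The interval [q1, q6] = {q1, q10, q6, q8}, which has 4 elements.

4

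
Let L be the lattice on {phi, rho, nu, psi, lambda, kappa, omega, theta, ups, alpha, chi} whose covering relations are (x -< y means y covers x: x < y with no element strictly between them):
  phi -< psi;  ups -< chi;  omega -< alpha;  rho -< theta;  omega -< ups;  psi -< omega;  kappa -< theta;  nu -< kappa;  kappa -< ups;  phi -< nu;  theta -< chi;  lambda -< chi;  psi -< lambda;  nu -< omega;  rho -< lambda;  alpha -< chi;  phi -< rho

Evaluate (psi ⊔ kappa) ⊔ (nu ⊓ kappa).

psi ∨ kappa = ups
nu ∧ kappa = nu
ups ∨ nu = ups

ups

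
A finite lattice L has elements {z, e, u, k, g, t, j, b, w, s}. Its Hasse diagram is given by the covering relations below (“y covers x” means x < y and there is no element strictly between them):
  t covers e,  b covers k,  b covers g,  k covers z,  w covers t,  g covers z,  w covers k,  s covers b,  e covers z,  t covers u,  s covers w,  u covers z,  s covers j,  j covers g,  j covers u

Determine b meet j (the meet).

Common lower bounds of {b, j}: g, z.
The greatest among these is g.

g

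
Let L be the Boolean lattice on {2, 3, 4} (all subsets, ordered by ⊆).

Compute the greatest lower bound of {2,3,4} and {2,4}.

{2,4}

Common lower bounds of {{2,3,4}, {2,4}}: {2,4}, {2}, {4}, ∅.
The greatest among these is {2,4}.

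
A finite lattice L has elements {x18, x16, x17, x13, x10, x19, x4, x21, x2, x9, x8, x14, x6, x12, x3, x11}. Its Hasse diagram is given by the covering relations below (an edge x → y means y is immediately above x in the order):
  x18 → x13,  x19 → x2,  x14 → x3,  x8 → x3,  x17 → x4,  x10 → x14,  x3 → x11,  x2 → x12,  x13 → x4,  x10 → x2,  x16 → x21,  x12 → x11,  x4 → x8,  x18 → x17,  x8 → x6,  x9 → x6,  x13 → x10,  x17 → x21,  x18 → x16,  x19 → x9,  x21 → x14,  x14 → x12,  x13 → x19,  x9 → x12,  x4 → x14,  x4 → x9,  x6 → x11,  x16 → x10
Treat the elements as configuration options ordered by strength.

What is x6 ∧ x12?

Common lower bounds of {x6, x12}: x13, x17, x18, x19, x4, x9.
The greatest among these is x9.

x9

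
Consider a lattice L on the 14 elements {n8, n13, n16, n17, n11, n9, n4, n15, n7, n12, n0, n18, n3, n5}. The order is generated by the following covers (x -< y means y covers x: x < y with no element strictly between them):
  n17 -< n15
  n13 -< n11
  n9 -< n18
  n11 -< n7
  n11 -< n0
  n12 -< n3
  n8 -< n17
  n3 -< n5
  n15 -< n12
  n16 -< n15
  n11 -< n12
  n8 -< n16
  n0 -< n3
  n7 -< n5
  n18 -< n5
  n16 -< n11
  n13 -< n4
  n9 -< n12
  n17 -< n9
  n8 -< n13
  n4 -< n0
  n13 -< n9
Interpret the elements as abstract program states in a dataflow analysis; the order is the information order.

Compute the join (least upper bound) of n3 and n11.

Common upper bounds of {n3, n11}: n3, n5.
The least among these is n3.

n3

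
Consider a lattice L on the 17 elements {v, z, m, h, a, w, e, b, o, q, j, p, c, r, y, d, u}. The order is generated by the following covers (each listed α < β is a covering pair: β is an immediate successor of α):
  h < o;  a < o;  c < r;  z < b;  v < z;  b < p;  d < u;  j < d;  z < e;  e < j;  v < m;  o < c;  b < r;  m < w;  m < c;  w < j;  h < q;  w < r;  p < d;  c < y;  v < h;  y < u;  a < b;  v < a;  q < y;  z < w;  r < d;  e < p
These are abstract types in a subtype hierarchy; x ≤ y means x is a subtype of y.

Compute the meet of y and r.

c

Common lower bounds of {y, r}: a, c, h, m, o, v.
The greatest among these is c.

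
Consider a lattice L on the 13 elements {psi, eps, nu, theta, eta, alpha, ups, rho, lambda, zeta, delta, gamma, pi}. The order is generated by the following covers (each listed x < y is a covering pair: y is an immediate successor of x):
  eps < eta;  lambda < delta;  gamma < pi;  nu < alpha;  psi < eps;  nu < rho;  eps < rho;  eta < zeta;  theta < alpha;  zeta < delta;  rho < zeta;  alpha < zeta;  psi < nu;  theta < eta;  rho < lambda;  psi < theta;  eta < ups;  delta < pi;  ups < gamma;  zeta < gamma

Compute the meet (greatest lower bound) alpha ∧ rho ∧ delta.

Common lower bounds of {alpha, rho, delta}: nu, psi.
The greatest among these is nu.

nu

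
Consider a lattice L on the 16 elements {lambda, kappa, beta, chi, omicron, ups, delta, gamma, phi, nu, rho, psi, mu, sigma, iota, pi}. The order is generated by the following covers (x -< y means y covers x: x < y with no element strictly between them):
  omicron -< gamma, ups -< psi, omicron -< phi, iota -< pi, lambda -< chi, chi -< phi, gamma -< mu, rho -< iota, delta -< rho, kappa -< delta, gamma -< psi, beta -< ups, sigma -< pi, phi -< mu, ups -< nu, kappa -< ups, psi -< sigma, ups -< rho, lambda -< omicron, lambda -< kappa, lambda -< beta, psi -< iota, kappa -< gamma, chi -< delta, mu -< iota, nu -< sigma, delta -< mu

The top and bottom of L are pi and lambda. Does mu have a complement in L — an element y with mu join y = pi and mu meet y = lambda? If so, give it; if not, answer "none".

For every candidate y, either mu ∨ y ≠ pi or mu ∧ y ≠ lambda; no complement exists.

none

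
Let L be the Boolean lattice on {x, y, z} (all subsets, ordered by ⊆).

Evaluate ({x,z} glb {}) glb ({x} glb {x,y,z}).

{}

{x,z} ∧ {} = {}
{x} ∧ {x,y,z} = {x}
{} ∧ {x} = {}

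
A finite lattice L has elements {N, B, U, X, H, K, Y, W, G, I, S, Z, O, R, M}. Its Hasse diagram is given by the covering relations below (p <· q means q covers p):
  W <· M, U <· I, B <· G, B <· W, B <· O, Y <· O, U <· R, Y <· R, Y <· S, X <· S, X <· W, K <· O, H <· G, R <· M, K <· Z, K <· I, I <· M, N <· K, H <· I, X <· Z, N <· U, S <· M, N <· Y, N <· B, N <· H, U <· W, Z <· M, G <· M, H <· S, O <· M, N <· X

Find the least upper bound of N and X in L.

X

Common upper bounds of {N, X}: M, S, W, X, Z.
The least among these is X.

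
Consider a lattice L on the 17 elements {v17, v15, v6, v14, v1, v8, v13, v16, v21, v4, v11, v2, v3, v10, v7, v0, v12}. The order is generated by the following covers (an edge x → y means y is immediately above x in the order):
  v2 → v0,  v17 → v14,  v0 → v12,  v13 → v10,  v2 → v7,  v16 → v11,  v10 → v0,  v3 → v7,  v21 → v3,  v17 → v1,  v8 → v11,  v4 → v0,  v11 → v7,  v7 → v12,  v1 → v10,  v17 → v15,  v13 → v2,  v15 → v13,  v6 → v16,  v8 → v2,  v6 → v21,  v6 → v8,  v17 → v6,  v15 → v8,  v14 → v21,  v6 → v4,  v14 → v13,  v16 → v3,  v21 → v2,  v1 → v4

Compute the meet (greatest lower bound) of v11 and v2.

v8

Common lower bounds of {v11, v2}: v15, v17, v6, v8.
The greatest among these is v8.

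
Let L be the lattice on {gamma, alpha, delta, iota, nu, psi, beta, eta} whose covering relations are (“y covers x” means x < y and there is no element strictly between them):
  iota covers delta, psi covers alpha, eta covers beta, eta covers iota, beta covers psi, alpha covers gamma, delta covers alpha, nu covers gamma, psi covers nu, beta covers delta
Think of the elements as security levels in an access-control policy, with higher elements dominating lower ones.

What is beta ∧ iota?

Common lower bounds of {beta, iota}: alpha, delta, gamma.
The greatest among these is delta.

delta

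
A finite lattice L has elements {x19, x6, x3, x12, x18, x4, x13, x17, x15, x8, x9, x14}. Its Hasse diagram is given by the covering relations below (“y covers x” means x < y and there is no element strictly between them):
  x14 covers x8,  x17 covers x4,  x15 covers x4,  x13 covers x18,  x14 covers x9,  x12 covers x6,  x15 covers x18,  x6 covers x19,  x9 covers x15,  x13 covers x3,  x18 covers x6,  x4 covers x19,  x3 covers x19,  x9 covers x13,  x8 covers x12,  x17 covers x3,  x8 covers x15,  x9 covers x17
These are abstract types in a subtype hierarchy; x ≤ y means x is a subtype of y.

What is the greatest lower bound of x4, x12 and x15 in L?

x19

Common lower bounds of {x4, x12, x15}: x19.
The greatest among these is x19.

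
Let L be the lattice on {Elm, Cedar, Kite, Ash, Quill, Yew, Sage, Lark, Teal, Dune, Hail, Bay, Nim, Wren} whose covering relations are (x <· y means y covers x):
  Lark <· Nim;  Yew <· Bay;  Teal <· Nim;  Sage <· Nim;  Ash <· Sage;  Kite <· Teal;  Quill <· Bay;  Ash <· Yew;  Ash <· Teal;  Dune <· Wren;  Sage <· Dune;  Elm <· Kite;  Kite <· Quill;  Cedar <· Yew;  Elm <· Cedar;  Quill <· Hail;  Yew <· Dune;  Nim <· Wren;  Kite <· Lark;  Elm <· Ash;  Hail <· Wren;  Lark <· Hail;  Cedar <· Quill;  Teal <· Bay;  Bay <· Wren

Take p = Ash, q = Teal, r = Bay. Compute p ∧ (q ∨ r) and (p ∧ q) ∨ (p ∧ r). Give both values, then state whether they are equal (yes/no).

Ash; Ash; yes

q ∨ r = Bay, so p ∧ (q ∨ r) = Ash ∧ Bay = Ash.
p ∧ q = Ash and p ∧ r = Ash, so (p ∧ q) ∨ (p ∧ r) = Ash ∨ Ash = Ash.
Equal: yes.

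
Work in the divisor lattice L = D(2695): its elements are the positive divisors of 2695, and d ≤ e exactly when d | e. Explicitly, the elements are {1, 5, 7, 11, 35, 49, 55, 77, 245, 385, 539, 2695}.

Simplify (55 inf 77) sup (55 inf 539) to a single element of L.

55 ∧ 77 = 11
55 ∧ 539 = 11
11 ∨ 11 = 11

11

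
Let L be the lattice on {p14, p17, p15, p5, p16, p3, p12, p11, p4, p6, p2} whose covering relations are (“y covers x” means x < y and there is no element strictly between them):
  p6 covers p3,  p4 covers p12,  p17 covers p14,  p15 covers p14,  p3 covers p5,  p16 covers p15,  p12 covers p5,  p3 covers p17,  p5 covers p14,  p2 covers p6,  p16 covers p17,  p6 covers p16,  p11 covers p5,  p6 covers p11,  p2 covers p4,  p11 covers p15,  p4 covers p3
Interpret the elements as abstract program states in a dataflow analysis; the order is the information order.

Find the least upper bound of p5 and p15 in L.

p11

Common upper bounds of {p5, p15}: p11, p2, p6.
The least among these is p11.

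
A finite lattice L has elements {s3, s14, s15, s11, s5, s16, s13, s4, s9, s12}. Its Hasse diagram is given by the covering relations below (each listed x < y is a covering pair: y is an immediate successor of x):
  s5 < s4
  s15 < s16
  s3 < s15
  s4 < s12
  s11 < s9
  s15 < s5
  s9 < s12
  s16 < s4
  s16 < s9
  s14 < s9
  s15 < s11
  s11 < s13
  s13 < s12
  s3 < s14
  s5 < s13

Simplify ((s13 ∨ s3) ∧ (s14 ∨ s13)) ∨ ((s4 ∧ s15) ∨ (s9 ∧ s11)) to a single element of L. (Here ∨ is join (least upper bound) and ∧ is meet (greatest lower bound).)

s13 ∨ s3 = s13
s14 ∨ s13 = s12
s13 ∧ s12 = s13
s4 ∧ s15 = s15
s9 ∧ s11 = s11
s15 ∨ s11 = s11
s13 ∨ s11 = s13

s13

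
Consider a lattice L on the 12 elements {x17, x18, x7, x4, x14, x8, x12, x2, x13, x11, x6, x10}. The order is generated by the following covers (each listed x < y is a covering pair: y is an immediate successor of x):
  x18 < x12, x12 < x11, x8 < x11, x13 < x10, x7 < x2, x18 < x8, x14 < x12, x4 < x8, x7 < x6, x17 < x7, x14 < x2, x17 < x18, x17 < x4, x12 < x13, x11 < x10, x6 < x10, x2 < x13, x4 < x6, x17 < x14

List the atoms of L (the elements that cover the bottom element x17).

x14, x18, x4, x7

The atoms are exactly the elements that cover x17: x14, x18, x4, x7.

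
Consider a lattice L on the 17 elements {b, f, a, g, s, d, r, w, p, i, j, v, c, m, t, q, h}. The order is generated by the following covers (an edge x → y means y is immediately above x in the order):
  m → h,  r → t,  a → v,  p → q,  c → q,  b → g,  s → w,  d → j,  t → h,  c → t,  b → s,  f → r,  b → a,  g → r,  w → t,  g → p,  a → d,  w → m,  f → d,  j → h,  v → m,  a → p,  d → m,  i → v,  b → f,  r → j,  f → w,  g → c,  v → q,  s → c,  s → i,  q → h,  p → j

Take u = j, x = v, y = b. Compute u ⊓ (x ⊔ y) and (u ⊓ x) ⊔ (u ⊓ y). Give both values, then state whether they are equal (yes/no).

x ⊔ y = v, so u ⊓ (x ⊔ y) = j ⊓ v = a.
u ⊓ x = a and u ⊓ y = b, so (u ⊓ x) ⊔ (u ⊓ y) = a ⊔ b = a.
Equal: yes.

a; a; yes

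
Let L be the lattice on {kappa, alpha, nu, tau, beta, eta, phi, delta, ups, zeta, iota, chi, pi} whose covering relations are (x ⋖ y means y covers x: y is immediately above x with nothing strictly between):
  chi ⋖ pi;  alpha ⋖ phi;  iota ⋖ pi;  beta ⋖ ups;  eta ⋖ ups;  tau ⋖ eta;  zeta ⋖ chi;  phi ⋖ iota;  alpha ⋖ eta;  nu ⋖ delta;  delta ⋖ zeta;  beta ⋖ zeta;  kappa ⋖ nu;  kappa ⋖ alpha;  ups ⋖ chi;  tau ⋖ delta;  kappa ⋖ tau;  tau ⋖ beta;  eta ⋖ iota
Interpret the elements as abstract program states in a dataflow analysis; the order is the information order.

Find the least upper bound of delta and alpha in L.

chi

Common upper bounds of {delta, alpha}: chi, pi.
The least among these is chi.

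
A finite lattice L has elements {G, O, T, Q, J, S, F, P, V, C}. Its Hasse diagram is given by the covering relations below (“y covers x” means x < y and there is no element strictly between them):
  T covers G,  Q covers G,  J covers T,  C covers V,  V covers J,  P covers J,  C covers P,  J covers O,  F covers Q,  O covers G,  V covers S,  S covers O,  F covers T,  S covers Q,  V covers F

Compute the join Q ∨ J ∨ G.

Common upper bounds of {Q, J, G}: C, V.
The least among these is V.

V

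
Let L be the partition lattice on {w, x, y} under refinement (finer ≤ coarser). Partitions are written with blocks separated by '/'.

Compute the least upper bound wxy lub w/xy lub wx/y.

wxy

Common upper bounds of {wxy, w/xy, wx/y}: wxy.
The least among these is wxy.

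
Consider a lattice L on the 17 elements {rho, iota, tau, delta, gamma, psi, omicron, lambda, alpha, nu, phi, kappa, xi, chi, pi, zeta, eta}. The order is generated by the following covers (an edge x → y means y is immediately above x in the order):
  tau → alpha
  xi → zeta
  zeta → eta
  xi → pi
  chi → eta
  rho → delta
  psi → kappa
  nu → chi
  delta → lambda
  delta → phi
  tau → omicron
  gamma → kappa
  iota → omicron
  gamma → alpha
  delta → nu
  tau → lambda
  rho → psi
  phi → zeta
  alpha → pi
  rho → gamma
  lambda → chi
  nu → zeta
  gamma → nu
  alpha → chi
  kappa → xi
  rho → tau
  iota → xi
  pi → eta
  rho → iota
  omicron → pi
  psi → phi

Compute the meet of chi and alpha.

alpha

Common lower bounds of {chi, alpha}: alpha, gamma, rho, tau.
The greatest among these is alpha.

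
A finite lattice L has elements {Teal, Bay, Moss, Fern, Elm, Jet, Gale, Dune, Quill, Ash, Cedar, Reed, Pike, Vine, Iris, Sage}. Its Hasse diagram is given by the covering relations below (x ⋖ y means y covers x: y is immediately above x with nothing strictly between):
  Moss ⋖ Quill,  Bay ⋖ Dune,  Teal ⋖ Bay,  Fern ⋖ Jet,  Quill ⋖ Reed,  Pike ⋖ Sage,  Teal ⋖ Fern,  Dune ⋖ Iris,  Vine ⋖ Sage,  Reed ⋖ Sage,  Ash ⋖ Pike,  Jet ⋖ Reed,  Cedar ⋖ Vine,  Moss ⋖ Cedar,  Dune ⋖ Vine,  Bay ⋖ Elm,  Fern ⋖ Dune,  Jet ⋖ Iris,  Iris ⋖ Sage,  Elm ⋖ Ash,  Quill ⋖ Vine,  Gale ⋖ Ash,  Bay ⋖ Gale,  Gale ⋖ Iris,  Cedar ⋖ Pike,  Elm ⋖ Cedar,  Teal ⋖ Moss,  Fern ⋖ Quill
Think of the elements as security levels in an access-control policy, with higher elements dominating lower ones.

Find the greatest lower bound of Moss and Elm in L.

Teal

Common lower bounds of {Moss, Elm}: Teal.
The greatest among these is Teal.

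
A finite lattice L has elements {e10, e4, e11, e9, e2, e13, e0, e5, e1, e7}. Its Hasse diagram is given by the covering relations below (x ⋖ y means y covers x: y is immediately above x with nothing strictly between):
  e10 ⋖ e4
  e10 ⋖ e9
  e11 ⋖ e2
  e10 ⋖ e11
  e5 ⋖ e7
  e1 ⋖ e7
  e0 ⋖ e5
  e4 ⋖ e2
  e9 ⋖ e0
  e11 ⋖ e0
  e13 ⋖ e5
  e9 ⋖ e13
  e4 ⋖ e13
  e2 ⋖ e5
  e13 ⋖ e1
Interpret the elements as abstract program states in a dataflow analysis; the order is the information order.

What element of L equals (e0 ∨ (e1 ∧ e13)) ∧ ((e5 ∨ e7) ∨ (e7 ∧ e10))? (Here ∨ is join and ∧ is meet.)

e1 ∧ e13 = e13
e0 ∨ e13 = e5
e5 ∨ e7 = e7
e7 ∧ e10 = e10
e7 ∨ e10 = e7
e5 ∧ e7 = e5

e5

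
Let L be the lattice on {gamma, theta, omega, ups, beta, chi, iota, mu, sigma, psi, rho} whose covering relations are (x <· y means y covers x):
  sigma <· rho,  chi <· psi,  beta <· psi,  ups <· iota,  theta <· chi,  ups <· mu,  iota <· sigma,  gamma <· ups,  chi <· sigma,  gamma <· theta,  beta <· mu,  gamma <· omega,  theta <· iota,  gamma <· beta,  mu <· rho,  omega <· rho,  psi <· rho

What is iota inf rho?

Common lower bounds of {iota, rho}: gamma, iota, theta, ups.
The greatest among these is iota.

iota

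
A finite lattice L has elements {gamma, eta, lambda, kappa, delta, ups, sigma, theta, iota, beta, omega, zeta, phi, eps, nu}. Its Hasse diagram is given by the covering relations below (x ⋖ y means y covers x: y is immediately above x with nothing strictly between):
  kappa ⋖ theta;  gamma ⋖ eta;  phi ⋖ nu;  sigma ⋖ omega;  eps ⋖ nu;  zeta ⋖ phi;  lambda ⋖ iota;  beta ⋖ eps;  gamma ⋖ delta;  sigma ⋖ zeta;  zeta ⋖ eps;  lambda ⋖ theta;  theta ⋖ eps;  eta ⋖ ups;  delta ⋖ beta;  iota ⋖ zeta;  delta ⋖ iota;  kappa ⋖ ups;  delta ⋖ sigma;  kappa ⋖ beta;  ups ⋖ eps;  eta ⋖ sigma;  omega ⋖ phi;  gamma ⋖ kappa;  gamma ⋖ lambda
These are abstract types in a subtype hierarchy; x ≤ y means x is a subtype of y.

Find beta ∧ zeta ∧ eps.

delta

Common lower bounds of {beta, zeta, eps}: delta, gamma.
The greatest among these is delta.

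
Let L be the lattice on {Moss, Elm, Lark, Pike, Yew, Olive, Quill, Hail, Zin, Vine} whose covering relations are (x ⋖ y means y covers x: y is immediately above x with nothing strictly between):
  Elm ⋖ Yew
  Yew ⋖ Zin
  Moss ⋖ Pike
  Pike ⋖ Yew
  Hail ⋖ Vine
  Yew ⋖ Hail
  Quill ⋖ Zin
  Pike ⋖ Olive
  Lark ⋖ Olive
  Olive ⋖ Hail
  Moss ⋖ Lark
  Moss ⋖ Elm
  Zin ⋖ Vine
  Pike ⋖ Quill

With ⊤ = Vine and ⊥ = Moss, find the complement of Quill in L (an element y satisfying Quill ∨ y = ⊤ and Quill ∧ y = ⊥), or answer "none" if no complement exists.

Lark

Need y with Quill ∨ y = Vine and Quill ∧ y = Moss.
Checking each element gives: Lark.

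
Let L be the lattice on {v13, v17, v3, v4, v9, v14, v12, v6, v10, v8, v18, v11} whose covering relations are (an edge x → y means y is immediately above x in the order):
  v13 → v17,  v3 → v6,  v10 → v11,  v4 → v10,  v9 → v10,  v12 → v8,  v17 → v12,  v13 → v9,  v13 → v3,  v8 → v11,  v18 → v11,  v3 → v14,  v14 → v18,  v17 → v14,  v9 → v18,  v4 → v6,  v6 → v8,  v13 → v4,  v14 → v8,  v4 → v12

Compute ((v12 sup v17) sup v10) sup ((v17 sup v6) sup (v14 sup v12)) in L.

v11

v12 ∨ v17 = v12
v12 ∨ v10 = v11
v17 ∨ v6 = v8
v14 ∨ v12 = v8
v8 ∨ v8 = v8
v11 ∨ v8 = v11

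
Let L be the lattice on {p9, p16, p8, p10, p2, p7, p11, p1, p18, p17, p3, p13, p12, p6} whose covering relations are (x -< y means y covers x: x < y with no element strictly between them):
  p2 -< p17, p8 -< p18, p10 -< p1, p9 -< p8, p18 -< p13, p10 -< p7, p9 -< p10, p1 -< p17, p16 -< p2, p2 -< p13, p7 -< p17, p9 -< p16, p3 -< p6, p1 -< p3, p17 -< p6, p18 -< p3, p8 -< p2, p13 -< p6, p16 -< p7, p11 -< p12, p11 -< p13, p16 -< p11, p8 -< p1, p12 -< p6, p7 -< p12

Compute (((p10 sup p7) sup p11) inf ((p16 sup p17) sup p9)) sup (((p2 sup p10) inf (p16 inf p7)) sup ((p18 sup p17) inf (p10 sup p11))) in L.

p10 ∨ p7 = p7
p7 ∨ p11 = p12
p16 ∨ p17 = p17
p17 ∨ p9 = p17
p12 ∧ p17 = p7
p2 ∨ p10 = p17
p16 ∧ p7 = p16
p17 ∧ p16 = p16
p18 ∨ p17 = p6
p10 ∨ p11 = p12
p6 ∧ p12 = p12
p16 ∨ p12 = p12
p7 ∨ p12 = p12

p12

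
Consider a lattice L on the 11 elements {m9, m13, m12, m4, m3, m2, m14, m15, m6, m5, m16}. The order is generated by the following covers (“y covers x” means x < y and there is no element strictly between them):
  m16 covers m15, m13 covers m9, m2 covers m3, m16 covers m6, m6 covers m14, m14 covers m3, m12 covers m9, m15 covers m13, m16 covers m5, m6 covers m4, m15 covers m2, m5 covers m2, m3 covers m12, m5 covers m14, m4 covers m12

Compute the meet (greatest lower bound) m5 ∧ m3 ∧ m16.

m3

Common lower bounds of {m5, m3, m16}: m12, m3, m9.
The greatest among these is m3.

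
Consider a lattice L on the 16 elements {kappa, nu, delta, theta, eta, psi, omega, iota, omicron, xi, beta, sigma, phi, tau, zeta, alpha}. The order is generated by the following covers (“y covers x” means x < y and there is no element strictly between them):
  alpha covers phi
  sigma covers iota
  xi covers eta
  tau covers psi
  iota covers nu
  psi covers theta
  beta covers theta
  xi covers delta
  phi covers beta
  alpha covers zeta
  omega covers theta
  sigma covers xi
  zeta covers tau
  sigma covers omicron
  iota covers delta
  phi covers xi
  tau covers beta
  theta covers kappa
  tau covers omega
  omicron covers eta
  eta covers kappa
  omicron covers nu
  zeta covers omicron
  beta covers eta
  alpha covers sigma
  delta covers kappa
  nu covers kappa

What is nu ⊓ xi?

Common lower bounds of {nu, xi}: kappa.
The greatest among these is kappa.

kappa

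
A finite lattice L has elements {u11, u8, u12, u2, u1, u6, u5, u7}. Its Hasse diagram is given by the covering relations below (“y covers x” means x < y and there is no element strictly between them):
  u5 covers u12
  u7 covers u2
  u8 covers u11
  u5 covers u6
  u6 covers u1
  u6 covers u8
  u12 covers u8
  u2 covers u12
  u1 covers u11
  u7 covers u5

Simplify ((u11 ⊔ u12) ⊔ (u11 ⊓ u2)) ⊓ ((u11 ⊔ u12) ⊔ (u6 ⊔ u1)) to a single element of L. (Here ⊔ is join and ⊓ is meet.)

u12

u11 ∨ u12 = u12
u11 ∧ u2 = u11
u12 ∨ u11 = u12
u11 ∨ u12 = u12
u6 ∨ u1 = u6
u12 ∨ u6 = u5
u12 ∧ u5 = u12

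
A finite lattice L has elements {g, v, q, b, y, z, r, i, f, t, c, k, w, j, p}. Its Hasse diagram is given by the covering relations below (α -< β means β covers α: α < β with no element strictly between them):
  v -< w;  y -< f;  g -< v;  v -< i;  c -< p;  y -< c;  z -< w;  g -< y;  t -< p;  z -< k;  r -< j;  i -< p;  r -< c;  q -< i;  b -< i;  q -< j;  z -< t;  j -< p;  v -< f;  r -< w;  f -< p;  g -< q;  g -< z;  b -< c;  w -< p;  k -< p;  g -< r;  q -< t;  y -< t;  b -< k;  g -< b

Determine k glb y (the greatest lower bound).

Common lower bounds of {k, y}: g.
The greatest among these is g.

g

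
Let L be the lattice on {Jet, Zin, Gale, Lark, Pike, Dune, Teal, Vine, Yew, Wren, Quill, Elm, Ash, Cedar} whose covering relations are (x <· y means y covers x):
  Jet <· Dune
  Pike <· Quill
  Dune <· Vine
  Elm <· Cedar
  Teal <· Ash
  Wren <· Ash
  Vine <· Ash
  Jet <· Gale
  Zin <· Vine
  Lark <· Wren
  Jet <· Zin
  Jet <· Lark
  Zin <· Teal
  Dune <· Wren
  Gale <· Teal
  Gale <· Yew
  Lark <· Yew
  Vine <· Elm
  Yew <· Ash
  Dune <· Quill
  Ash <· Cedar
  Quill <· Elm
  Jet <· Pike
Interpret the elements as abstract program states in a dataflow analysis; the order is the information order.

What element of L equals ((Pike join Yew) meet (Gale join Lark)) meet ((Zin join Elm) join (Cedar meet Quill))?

Pike ∨ Yew = Cedar
Gale ∨ Lark = Yew
Cedar ∧ Yew = Yew
Zin ∨ Elm = Elm
Cedar ∧ Quill = Quill
Elm ∨ Quill = Elm
Yew ∧ Elm = Jet

Jet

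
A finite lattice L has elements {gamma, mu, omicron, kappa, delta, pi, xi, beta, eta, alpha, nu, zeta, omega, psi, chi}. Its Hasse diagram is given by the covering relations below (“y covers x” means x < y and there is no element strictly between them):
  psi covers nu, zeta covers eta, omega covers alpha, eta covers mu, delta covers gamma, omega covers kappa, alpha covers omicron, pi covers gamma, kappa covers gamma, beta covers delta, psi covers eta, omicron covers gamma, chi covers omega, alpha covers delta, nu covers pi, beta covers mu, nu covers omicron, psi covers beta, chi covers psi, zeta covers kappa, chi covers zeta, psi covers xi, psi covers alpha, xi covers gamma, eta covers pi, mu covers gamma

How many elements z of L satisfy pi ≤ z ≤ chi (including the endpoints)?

The interval [pi, chi] = {chi, eta, nu, pi, psi, zeta}, which has 6 elements.

6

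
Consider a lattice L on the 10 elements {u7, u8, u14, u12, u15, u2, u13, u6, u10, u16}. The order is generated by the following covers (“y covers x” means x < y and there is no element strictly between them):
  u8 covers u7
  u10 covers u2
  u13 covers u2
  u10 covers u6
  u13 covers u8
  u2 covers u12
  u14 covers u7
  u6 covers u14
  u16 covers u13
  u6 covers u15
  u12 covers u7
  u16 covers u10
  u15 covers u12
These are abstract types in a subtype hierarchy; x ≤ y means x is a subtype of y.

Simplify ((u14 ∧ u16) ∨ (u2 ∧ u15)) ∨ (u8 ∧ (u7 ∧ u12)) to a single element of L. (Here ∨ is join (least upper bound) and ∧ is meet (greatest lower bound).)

u6

u14 ∧ u16 = u14
u2 ∧ u15 = u12
u14 ∨ u12 = u6
u7 ∧ u12 = u7
u8 ∧ u7 = u7
u6 ∨ u7 = u6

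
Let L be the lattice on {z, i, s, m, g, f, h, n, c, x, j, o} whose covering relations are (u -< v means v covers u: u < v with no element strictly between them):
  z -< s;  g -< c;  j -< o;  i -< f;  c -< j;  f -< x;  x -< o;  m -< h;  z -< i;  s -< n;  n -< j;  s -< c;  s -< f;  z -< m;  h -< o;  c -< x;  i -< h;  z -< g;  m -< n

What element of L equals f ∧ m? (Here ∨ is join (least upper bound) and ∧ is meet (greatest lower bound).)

f ∧ m = z

z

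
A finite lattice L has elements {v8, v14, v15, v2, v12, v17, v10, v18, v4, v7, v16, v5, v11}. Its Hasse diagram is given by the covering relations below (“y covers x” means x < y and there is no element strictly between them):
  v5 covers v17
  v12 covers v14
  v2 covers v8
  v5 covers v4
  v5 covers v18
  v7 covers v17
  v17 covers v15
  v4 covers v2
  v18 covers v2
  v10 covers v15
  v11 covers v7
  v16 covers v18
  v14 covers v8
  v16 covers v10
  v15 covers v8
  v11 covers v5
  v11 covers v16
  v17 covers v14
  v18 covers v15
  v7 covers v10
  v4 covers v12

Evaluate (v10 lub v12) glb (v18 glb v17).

v10 ∨ v12 = v11
v18 ∧ v17 = v15
v11 ∧ v15 = v15

v15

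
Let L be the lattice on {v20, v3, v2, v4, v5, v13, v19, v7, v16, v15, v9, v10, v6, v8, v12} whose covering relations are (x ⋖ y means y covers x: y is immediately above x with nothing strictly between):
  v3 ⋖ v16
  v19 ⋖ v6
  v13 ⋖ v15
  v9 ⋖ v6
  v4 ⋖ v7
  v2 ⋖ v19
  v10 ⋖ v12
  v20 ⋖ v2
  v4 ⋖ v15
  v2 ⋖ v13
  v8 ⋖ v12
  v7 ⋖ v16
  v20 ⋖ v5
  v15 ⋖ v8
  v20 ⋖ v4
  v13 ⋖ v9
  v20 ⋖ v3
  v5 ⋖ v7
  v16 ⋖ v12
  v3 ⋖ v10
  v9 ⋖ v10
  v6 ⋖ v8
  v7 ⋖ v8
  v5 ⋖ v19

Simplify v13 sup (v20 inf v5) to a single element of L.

v20 ∧ v5 = v20
v13 ∨ v20 = v13

v13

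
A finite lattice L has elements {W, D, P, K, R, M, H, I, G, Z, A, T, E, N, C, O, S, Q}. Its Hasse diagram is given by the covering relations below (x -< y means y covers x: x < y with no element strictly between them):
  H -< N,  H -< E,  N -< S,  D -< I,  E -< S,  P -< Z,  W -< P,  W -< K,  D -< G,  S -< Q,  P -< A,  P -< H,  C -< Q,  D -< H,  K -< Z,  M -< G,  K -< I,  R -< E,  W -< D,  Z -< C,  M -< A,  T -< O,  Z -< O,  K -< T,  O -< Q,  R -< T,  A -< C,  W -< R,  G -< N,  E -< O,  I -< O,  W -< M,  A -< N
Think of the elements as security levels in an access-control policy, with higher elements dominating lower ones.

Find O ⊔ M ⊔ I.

Common upper bounds of {O, M, I}: Q.
The least among these is Q.

Q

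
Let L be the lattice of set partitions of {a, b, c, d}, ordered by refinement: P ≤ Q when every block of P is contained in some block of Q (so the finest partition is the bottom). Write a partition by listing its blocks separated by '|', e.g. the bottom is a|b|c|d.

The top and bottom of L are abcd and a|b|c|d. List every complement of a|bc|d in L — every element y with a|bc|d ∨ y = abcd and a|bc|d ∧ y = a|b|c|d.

abd|c, ab|cd, acd|b, ac|bd

Need y with a|bc|d ∨ y = abcd and a|bc|d ∧ y = a|b|c|d.
Checking each element gives: abd|c, ab|cd, acd|b, ac|bd.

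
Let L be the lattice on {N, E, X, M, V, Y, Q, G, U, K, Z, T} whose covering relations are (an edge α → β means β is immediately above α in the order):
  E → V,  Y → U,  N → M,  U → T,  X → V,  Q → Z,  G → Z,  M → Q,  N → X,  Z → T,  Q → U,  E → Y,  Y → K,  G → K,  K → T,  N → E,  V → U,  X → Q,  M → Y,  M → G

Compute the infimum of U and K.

Y

Common lower bounds of {U, K}: E, M, N, Y.
The greatest among these is Y.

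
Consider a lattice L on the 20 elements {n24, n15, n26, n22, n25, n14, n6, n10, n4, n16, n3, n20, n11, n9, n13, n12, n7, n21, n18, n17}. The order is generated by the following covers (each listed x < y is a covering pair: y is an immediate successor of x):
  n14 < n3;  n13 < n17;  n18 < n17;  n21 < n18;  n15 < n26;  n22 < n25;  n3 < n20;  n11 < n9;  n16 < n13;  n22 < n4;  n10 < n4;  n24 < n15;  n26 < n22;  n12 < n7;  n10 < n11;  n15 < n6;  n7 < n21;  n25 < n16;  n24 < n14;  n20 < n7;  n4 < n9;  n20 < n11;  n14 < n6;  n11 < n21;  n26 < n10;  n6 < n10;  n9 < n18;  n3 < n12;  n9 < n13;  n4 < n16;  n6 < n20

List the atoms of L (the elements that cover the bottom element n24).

n14, n15

The atoms are exactly the elements that cover n24: n14, n15.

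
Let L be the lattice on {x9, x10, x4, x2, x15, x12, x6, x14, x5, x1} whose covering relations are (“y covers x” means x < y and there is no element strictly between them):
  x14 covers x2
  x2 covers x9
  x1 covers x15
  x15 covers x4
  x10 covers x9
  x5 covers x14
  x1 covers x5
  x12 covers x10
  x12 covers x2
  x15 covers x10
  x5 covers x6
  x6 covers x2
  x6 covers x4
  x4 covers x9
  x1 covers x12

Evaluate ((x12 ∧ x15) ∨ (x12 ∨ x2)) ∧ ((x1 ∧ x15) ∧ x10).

x10

x12 ∧ x15 = x10
x12 ∨ x2 = x12
x10 ∨ x12 = x12
x1 ∧ x15 = x15
x15 ∧ x10 = x10
x12 ∧ x10 = x10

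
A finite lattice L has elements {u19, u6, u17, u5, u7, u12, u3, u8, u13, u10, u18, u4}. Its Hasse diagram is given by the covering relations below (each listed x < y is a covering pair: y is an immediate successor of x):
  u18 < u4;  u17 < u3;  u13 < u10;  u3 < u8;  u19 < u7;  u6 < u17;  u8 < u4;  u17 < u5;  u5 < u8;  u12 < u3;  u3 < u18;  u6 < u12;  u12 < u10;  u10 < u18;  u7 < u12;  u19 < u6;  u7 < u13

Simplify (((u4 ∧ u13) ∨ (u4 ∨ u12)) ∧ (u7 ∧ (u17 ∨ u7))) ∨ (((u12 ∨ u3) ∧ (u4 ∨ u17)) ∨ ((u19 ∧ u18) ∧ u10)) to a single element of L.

u3

u4 ∧ u13 = u13
u4 ∨ u12 = u4
u13 ∨ u4 = u4
u17 ∨ u7 = u3
u7 ∧ u3 = u7
u4 ∧ u7 = u7
u12 ∨ u3 = u3
u4 ∨ u17 = u4
u3 ∧ u4 = u3
u19 ∧ u18 = u19
u19 ∧ u10 = u19
u3 ∨ u19 = u3
u7 ∨ u3 = u3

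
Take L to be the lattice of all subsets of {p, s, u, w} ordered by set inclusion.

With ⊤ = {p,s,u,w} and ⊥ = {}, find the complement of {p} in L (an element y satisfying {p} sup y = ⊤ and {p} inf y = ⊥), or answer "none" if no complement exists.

{s,u,w}

Need y with {p} ∨ y = {p,s,u,w} and {p} ∧ y = {}.
Checking each element gives: {s,u,w}.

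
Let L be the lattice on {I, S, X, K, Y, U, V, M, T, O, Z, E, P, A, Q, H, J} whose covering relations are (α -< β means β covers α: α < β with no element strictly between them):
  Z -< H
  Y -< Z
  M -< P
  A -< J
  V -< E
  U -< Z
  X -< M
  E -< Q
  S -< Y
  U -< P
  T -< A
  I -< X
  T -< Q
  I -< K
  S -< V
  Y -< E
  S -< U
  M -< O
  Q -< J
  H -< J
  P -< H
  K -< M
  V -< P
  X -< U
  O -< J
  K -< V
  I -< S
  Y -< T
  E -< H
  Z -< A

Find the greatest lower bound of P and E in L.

Common lower bounds of {P, E}: I, K, S, V.
The greatest among these is V.

V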